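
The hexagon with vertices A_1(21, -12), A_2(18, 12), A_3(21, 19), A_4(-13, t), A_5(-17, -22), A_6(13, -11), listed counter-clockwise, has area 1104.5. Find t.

The doubled signed area Σ (x_i y_{i+1} − x_{i+1} y_i) is linear in t.
With t=0 it equals 1639; the coefficient of t is 38 (from the two edges through A_4).
So 38·t + 1639 = 2·1104.5 = 2209 ⇒ t = 15.

15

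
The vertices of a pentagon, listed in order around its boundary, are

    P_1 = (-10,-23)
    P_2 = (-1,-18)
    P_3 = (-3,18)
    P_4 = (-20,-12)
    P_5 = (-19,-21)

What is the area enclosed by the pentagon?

P_1→P_2: (-10)(-18) − (-1)(-23) = 157
P_2→P_3: (-1)(18) − (-3)(-18) = -72
P_3→P_4: (-3)(-12) − (-20)(18) = 396
P_4→P_5: (-20)(-21) − (-19)(-12) = 192
P_5→P_1: (-19)(-23) − (-10)(-21) = 227
Σ = 900
Area = |Σ|/2 = 450.

450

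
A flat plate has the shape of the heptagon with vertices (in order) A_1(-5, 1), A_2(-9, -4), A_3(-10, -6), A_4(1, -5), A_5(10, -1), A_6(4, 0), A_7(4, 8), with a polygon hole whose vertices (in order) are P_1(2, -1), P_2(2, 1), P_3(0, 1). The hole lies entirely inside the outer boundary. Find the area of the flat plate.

Outer boundary:
Apply Gauss's area formula: 2A = Σ (x_i·y_{i+1} − x_{i+1}·y_i), indices taken mod 7.
Σ = (29) + (14) + (56) + (49) + (4) + (32) + (44) = 228
Area = |Σ|/2 = 114.
Hole:
Σ = (4) + (2) + (-2) = 4
Area = |Σ|/2 = 2.
Net area = 114 − 2 = 112.

112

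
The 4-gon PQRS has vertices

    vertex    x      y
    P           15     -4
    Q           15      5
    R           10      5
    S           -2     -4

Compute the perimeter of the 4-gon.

46

|PQ| = √((0)² + (9)²) = √81 = 9
|QR| = √((-5)² + (0)²) = √25 = 5
|RS| = √((-12)² + (-9)²) = √225 = 15
|SP| = √((17)² + (0)²) = √289 = 17
Perimeter = 9 + 5 + 15 + 17 = 46.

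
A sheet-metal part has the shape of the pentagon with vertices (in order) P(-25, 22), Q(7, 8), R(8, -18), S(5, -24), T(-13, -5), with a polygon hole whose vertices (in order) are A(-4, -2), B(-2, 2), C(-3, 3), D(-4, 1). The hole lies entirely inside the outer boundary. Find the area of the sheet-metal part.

692.5

Outer boundary:
Apply the shoelace formula: 2A = Σ (x_i·y_{i+1} − x_{i+1}·y_i), indices taken mod 5.
P→Q: (-25)(8) − (7)(22) = -354
Q→R: (7)(-18) − (8)(8) = -190
R→S: (8)(-24) − (5)(-18) = -102
S→T: (5)(-5) − (-13)(-24) = -337
T→P: (-13)(22) − (-25)(-5) = -411
Σ = -1394
Area = |Σ|/2 = 697.
Hole:
Σ = (-12) + (0) + (9) + (12) = 9
Area = |Σ|/2 = 4.5.
Net area = 697 − 4.5 = 692.5.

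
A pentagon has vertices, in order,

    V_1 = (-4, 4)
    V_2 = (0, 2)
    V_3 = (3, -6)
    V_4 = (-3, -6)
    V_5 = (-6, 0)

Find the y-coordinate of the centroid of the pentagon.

Apply the shoelace formula. First the cross-terms c_i = x_i·y_{i+1} − x_{i+1}·y_i:
  -8, -6, -36, -36, -24  ⇒  2A = -110, A = -55.
Then Σ (y_i + y_{i+1})·c_i = 528, so ȳ = 528 / (6·(-55)) = -1.6.

-1.6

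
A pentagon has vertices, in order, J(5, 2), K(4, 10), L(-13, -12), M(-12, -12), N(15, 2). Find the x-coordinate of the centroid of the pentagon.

2/9

Apply the shoelace formula. First the cross-terms c_i = x_i·y_{i+1} − x_{i+1}·y_i:
  42, 82, 12, 156, 20  ⇒  2A = 312, A = 156.
Then Σ (x_i + x_{i+1})·c_i = 208, so x̄ = 208 / (6·156) = 2/9.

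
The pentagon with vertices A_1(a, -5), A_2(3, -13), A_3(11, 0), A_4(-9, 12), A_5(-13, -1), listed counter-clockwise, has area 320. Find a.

-10

Write out the shoelace sum; only the two edges meeting at A_1 involve a:
2·Area = [((-13)·(-5) − a·(-1)) + (a·(-13) − 3·(-5))] + 440
       = -12·a + 520 = 640
⇒ a = -10.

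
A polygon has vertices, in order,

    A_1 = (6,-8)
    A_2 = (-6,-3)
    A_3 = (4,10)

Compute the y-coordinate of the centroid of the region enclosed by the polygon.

Apply the shoelace formula. First the cross-terms c_i = x_i·y_{i+1} − x_{i+1}·y_i:
  -66, -48, -92  ⇒  2A = -206, A = -103.
Then Σ (y_i + y_{i+1})·c_i = 206, so ȳ = 206 / (6·(-103)) = -1/3.

-1/3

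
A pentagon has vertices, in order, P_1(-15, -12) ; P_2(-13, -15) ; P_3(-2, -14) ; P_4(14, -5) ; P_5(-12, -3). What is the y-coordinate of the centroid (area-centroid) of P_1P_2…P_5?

-1809/212

Apply the surveyor's formula. First the cross-terms c_i = x_i·y_{i+1} − x_{i+1}·y_i:
  69, 152, 206, -102, 99  ⇒  2A = 424, A = 212.
Then Σ (y_i + y_{i+1})·c_i = -10854, so ȳ = -10854 / (6·212) = -1809/212.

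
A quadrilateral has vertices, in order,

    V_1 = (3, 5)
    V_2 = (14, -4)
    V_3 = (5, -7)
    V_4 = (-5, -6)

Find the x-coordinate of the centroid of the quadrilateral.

Apply Gauss's area formula. First the cross-terms c_i = x_i·y_{i+1} − x_{i+1}·y_i:
  -82, -78, -65, -7  ⇒  2A = -232, A = -116.
Then Σ (x_i + x_{i+1})·c_i = -2862, so x̄ = -2862 / (6·(-116)) = 477/116.

477/116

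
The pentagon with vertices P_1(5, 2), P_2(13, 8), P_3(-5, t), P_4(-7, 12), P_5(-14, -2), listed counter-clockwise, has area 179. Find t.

10

The doubled signed area Σ (x_i y_{i+1} − x_{i+1} y_i) is linear in t.
With t=0 it equals 158; the coefficient of t is 20 (from the two edges through P_3).
So 20·t + 158 = 2·179 = 358 ⇒ t = 10.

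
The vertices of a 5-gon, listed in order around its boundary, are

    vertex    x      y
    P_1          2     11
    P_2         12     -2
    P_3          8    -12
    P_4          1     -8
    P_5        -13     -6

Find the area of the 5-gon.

278.5

Apply the shoelace formula: 2A = Σ (x_i·y_{i+1} − x_{i+1}·y_i), indices taken mod 5.
Cross-terms: -136, -128, -52, -110, -131  ⇒  Σ = -557
Area = |Σ|/2 = 278.5.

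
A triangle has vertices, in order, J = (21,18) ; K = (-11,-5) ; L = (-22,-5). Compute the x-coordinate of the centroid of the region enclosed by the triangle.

Apply the shoelace formula. First the cross-terms c_i = x_i·y_{i+1} − x_{i+1}·y_i:
  93, -55, -291  ⇒  2A = -253, A = -126.5.
Then Σ (x_i + x_{i+1})·c_i = 3036, so x̄ = 3036 / (6·(-126.5)) = -4.

-4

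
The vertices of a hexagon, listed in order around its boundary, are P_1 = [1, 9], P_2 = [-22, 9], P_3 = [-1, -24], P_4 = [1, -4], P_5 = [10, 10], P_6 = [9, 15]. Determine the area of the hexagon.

474

Apply the shoelace formula: 2A = Σ (x_i·y_{i+1} − x_{i+1}·y_i), indices taken mod 6.
Σ = (207) + (537) + (28) + (50) + (60) + (66) = 948
Area = |Σ|/2 = 474.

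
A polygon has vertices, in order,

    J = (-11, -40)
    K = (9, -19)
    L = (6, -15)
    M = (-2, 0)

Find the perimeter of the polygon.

|JK| = √((20)² + (21)²) = √841 = 29
|KL| = √((-3)² + (4)²) = √25 = 5
|LM| = √((-8)² + (15)²) = √289 = 17
|MJ| = √((-9)² + (-40)²) = √1681 = 41
Perimeter = 29 + 5 + 17 + 41 = 92.

92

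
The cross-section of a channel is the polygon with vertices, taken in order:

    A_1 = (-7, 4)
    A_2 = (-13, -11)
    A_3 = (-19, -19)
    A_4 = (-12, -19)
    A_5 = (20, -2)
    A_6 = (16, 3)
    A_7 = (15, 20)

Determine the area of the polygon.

Apply the shoelace (surveyor's) formula: 2A = Σ (x_i·y_{i+1} − x_{i+1}·y_i), indices taken mod 7.
A_1→A_2: (-7)(-11) − (-13)(4) = 129
A_2→A_3: (-13)(-19) − (-19)(-11) = 38
A_3→A_4: (-19)(-19) − (-12)(-19) = 133
A_4→A_5: (-12)(-2) − (20)(-19) = 404
A_5→A_6: (20)(3) − (16)(-2) = 92
A_6→A_7: (16)(20) − (15)(3) = 275
A_7→A_1: (15)(4) − (-7)(20) = 200
Σ = 1271
Area = |Σ|/2 = 635.5.

635.5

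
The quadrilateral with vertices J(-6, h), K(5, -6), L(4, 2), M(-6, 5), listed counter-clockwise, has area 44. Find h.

4

Write out the shoelace sum; only the two edges meeting at J involve h:
2·Area = [((-6)·h − (-6)·5) + ((-6)·(-6) − 5·h)] + 66
       = -11·h + 132 = 88
⇒ h = 4.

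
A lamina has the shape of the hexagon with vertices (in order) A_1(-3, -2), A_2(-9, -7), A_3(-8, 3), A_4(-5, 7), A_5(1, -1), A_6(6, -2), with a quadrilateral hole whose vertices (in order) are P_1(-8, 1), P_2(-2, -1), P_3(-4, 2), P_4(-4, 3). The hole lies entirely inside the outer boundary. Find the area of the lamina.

59.5

Outer boundary:
Apply the shoelace (surveyor's) formula: 2A = Σ (x_i·y_{i+1} − x_{i+1}·y_i), indices taken mod 6.
Cross-terms: 3, -83, -41, -2, 4, -18  ⇒  Σ = -137
Area = |Σ|/2 = 68.5.
Hole:
Apply the shoelace (surveyor's) formula: 2A = Σ (x_i·y_{i+1} − x_{i+1}·y_i), indices taken mod 4.
Σ = (10) + (-8) + (-4) + (20) = 18
Area = |Σ|/2 = 9.
Net area = 68.5 − 9 = 59.5.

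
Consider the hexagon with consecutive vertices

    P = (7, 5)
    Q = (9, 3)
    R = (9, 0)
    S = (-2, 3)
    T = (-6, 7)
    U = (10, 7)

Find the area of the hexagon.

Cross-terms: -24, -27, 27, 4, -112, 1  ⇒  Σ = -131
Area = |Σ|/2 = 65.5.

65.5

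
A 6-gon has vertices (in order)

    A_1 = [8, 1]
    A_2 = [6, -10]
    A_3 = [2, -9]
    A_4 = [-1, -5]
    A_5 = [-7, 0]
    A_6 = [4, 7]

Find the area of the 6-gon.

137.5

Apply the shoelace formula: 2A = Σ (x_i·y_{i+1} − x_{i+1}·y_i), indices taken mod 6.
Σ = (-86) + (-34) + (-19) + (-35) + (-49) + (-52) = -275
Area = |Σ|/2 = 137.5.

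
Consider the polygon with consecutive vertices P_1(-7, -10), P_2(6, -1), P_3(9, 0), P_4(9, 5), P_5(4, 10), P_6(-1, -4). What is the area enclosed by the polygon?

83.5

Apply the surveyor's formula: 2A = Σ (x_i·y_{i+1} − x_{i+1}·y_i), indices taken mod 6.
Σ = (67) + (9) + (45) + (70) + (-6) + (-18) = 167
Area = |Σ|/2 = 83.5.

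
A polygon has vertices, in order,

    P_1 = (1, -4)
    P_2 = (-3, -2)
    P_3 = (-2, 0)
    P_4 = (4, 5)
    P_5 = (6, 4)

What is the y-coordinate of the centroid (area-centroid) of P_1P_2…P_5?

0.4

Apply the shoelace (surveyor's) formula. First the cross-terms c_i = x_i·y_{i+1} − x_{i+1}·y_i:
  -14, -4, -10, -14, -28  ⇒  2A = -70, A = -35.
Then Σ (y_i + y_{i+1})·c_i = -84, so ȳ = -84 / (6·(-35)) = 0.4.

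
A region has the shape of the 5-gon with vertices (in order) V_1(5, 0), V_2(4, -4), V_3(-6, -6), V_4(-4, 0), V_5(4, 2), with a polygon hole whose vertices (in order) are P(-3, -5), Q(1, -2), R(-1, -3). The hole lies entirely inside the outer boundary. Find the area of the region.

54

Outer boundary:
Apply the shoelace (surveyor's) formula: 2A = Σ (x_i·y_{i+1} − x_{i+1}·y_i), indices taken mod 5.
Cross-terms: -20, -48, -24, -8, -10  ⇒  Σ = -110
Area = |Σ|/2 = 55.
Hole:
Apply the shoelace formula: 2A = Σ (x_i·y_{i+1} − x_{i+1}·y_i), indices taken mod 3.
Σ = (11) + (-5) + (-4) = 2
Area = |Σ|/2 = 1.
Net area = 55 − 1 = 54.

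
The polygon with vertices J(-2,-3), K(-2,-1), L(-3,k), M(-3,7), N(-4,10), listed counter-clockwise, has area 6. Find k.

Write out the shoelace sum; only the two edges meeting at L involve k:
2·Area = [((-2)·k − (-3)·(-1)) + ((-3)·7 − (-3)·k)] + 26
       = 1·k + 2 = 12
⇒ k = 10.

10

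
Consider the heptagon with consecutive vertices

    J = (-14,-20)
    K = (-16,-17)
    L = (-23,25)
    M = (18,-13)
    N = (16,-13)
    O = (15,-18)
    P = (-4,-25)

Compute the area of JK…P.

930

Apply the shoelace (surveyor's) formula: 2A = Σ (x_i·y_{i+1} − x_{i+1}·y_i), indices taken mod 7.
J→K: (-14)(-17) − (-16)(-20) = -82
K→L: (-16)(25) − (-23)(-17) = -791
L→M: (-23)(-13) − (18)(25) = -151
M→N: (18)(-13) − (16)(-13) = -26
N→O: (16)(-18) − (15)(-13) = -93
O→P: (15)(-25) − (-4)(-18) = -447
P→J: (-4)(-20) − (-14)(-25) = -270
Σ = -1860
Area = |Σ|/2 = 930.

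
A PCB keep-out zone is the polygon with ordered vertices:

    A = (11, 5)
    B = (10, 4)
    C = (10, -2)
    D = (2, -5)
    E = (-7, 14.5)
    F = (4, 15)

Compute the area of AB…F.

213

Apply the shoelace (surveyor's) formula: 2A = Σ (x_i·y_{i+1} − x_{i+1}·y_i), indices taken mod 6.
Σ = (-6) + (-60) + (-46) + (-6) + (-163) + (-145) = -426
Area = |Σ|/2 = 213.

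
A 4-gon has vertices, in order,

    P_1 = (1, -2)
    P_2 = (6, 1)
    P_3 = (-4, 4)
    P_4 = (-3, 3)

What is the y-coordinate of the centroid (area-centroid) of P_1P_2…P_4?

Apply the surveyor's formula. First the cross-terms c_i = x_i·y_{i+1} − x_{i+1}·y_i:
  13, 28, 0, 3  ⇒  2A = 44, A = 22.
Then Σ (y_i + y_{i+1})·c_i = 130, so ȳ = 130 / (6·22) = 65/66.

65/66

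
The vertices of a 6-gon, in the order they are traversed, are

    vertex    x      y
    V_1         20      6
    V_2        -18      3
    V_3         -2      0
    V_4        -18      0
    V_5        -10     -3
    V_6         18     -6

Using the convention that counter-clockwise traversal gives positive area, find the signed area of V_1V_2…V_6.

Apply the shoelace formula: 2A = Σ (x_i·y_{i+1} − x_{i+1}·y_i), indices taken mod 6.
Cross-terms: 168, 6, 0, 54, 114, 228  ⇒  Σ = 570
Signed area = Σ/2 = 285 (positive ⇒ counter-clockwise traversal).

285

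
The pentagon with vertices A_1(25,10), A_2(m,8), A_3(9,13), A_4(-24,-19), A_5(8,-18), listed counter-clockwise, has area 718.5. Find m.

18

The doubled signed area Σ (x_i y_{i+1} − x_{i+1} y_i) is linear in m.
With m=0 it equals 1383; the coefficient of m is 3 (from the two edges through A_2).
So 3·m + 1383 = 2·718.5 = 1437 ⇒ m = 18.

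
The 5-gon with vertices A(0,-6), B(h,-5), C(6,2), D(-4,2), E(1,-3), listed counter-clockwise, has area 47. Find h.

The doubled signed area Σ (x_i y_{i+1} − x_{i+1} y_i) is linear in h.
With h=0 it equals 54; the coefficient of h is 8 (from the two edges through B).
So 8·h + 54 = 2·47 = 94 ⇒ h = 5.

5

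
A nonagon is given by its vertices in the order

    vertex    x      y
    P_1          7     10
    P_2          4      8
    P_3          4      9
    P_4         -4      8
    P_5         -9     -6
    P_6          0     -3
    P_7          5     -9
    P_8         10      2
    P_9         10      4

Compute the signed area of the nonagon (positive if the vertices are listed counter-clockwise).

Apply Gauss's area formula: 2A = Σ (x_i·y_{i+1} − x_{i+1}·y_i), indices taken mod 9.
P_1→P_2: (7)(8) − (4)(10) = 16
P_2→P_3: (4)(9) − (4)(8) = 4
P_3→P_4: (4)(8) − (-4)(9) = 68
P_4→P_5: (-4)(-6) − (-9)(8) = 96
P_5→P_6: (-9)(-3) − (0)(-6) = 27
P_6→P_7: (0)(-9) − (5)(-3) = 15
P_7→P_8: (5)(2) − (10)(-9) = 100
P_8→P_9: (10)(4) − (10)(2) = 20
P_9→P_1: (10)(10) − (7)(4) = 72
Σ = 418
Signed area = Σ/2 = 209 (positive ⇒ counter-clockwise traversal).

209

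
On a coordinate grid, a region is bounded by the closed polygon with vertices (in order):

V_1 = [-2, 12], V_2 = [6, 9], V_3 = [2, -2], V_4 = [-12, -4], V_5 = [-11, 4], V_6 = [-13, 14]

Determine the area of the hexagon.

237

Σ = (-90) + (-30) + (-32) + (-92) + (-102) + (-128) = -474
Area = |Σ|/2 = 237.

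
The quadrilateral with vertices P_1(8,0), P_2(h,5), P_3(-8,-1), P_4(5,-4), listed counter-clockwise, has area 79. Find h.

The doubled signed area Σ (x_i y_{i+1} − x_{i+1} y_i) is linear in h.
With h=0 it equals 149; the coefficient of h is -1 (from the two edges through P_2).
So -1·h + 149 = 2·79 = 158 ⇒ h = -9.

-9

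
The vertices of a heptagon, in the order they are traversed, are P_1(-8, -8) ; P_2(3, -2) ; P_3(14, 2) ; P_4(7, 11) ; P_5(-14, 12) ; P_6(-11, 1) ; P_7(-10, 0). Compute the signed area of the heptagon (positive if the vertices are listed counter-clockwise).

330

Apply Gauss's area formula: 2A = Σ (x_i·y_{i+1} − x_{i+1}·y_i), indices taken mod 7.
P_1→P_2: (-8)(-2) − (3)(-8) = 40
P_2→P_3: (3)(2) − (14)(-2) = 34
P_3→P_4: (14)(11) − (7)(2) = 140
P_4→P_5: (7)(12) − (-14)(11) = 238
P_5→P_6: (-14)(1) − (-11)(12) = 118
P_6→P_7: (-11)(0) − (-10)(1) = 10
P_7→P_1: (-10)(-8) − (-8)(0) = 80
Σ = 660
Signed area = Σ/2 = 330 (positive ⇒ counter-clockwise traversal).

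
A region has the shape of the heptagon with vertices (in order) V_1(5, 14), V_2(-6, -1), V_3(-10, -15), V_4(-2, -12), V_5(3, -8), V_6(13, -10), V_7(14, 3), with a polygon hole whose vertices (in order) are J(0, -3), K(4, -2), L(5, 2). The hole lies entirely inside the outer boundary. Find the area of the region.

360

Outer boundary:
Σ = (79) + (80) + (90) + (52) + (74) + (179) + (181) = 735
Area = |Σ|/2 = 367.5.
Hole:
J→K: (0)(-2) − (4)(-3) = 12
K→L: (4)(2) − (5)(-2) = 18
L→J: (5)(-3) − (0)(2) = -15
Σ = 15
Area = |Σ|/2 = 7.5.
Net area = 367.5 − 7.5 = 360.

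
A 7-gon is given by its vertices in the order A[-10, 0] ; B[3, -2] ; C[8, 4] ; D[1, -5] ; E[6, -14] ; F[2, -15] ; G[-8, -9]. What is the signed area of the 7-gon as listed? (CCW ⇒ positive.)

Apply the surveyor's formula: 2A = Σ (x_i·y_{i+1} − x_{i+1}·y_i), indices taken mod 7.
Σ = (20) + (28) + (-44) + (16) + (-62) + (-138) + (-90) = -270
Signed area = Σ/2 = -135 (negative ⇒ clockwise traversal).

-135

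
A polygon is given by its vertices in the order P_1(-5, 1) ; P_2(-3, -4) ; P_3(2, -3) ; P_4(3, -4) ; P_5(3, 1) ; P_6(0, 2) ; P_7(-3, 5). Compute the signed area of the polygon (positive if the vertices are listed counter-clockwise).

Apply Gauss's area formula: 2A = Σ (x_i·y_{i+1} − x_{i+1}·y_i), indices taken mod 7.
Cross-terms: 23, 17, 1, 15, 6, 6, 22  ⇒  Σ = 90
Signed area = Σ/2 = 45 (positive ⇒ counter-clockwise traversal).

45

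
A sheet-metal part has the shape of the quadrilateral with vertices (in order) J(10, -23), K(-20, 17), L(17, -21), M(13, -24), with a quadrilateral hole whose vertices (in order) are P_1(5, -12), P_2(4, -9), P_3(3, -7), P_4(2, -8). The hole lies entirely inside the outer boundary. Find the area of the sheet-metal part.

172.5

Outer boundary:
Apply the shoelace (surveyor's) formula: 2A = Σ (x_i·y_{i+1} − x_{i+1}·y_i), indices taken mod 4.
Cross-terms: -290, 131, -135, -59  ⇒  Σ = -353
Area = |Σ|/2 = 176.5.
Hole:
Σ = (3) + (-1) + (-10) + (16) = 8
Area = |Σ|/2 = 4.
Net area = 176.5 − 4 = 172.5.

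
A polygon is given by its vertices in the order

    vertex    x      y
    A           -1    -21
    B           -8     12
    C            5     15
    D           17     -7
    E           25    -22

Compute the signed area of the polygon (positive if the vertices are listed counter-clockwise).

Apply the shoelace formula: 2A = Σ (x_i·y_{i+1} − x_{i+1}·y_i), indices taken mod 5.
Cross-terms: -180, -180, -290, -199, -547  ⇒  Σ = -1396
Signed area = Σ/2 = -698 (negative ⇒ clockwise traversal).

-698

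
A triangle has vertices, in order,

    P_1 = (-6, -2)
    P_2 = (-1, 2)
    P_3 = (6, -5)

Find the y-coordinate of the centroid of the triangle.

Apply the surveyor's formula. First the cross-terms c_i = x_i·y_{i+1} − x_{i+1}·y_i:
  -14, -7, -42  ⇒  2A = -63, A = -31.5.
Then Σ (y_i + y_{i+1})·c_i = 315, so ȳ = 315 / (6·(-31.5)) = -5/3.

-5/3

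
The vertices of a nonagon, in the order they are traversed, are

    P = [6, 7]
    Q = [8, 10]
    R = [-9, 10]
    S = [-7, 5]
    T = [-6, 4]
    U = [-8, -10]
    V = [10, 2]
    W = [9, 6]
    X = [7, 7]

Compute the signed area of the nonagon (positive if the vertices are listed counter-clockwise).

223.5

Apply the shoelace formula: 2A = Σ (x_i·y_{i+1} − x_{i+1}·y_i), indices taken mod 9.
P→Q: (6)(10) − (8)(7) = 4
Q→R: (8)(10) − (-9)(10) = 170
R→S: (-9)(5) − (-7)(10) = 25
S→T: (-7)(4) − (-6)(5) = 2
T→U: (-6)(-10) − (-8)(4) = 92
U→V: (-8)(2) − (10)(-10) = 84
V→W: (10)(6) − (9)(2) = 42
W→X: (9)(7) − (7)(6) = 21
X→P: (7)(7) − (6)(7) = 7
Σ = 447
Signed area = Σ/2 = 223.5 (positive ⇒ counter-clockwise traversal).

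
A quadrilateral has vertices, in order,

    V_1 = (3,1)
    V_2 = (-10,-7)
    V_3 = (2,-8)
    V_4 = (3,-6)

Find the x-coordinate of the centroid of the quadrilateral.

-163/116

Apply Gauss's area formula. First the cross-terms c_i = x_i·y_{i+1} − x_{i+1}·y_i:
  -11, 94, 12, 21  ⇒  2A = 116, A = 58.
Then Σ (x_i + x_{i+1})·c_i = -489, so x̄ = -489 / (6·58) = -163/116.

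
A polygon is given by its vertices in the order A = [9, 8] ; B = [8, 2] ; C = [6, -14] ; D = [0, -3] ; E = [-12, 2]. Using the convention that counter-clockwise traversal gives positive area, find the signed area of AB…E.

-169

Σ = (-46) + (-124) + (-18) + (-36) + (-114) = -338
Signed area = Σ/2 = -169 (negative ⇒ clockwise traversal).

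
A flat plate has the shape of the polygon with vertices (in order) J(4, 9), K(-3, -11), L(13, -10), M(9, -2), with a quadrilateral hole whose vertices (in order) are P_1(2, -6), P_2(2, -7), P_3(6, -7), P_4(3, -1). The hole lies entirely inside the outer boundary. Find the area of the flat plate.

142

Outer boundary:
Σ = (-17) + (173) + (64) + (89) = 309
Area = |Σ|/2 = 154.5.
Hole:
Apply the shoelace formula: 2A = Σ (x_i·y_{i+1} − x_{i+1}·y_i), indices taken mod 4.
Σ = (-2) + (28) + (15) + (-16) = 25
Area = |Σ|/2 = 12.5.
Net area = 154.5 − 12.5 = 142.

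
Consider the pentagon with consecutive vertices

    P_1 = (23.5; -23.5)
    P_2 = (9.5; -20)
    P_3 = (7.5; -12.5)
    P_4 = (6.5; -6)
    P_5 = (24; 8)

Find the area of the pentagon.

367.625

Σ = (-246.75) + (31.25) + (36.25) + (196) + (-752) = -735.25
Area = |Σ|/2 = 367.625.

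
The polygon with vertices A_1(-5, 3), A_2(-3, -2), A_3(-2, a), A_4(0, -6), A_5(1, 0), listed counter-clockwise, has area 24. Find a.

-4

The doubled signed area Σ (x_i y_{i+1} − x_{i+1} y_i) is linear in a.
With a=0 it equals 36; the coefficient of a is -3 (from the two edges through A_3).
So -3·a + 36 = 2·24 = 48 ⇒ a = -4.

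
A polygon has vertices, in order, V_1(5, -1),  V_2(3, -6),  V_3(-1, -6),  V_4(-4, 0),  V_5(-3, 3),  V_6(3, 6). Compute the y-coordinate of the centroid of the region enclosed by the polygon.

-59/147

Apply the shoelace (surveyor's) formula. First the cross-terms c_i = x_i·y_{i+1} − x_{i+1}·y_i:
  -27, -24, -24, -12, -27, -33  ⇒  2A = -147, A = -73.5.
Then Σ (y_i + y_{i+1})·c_i = 177, so ȳ = 177 / (6·(-73.5)) = -59/147.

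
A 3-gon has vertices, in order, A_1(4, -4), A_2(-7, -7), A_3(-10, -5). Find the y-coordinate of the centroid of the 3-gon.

Apply the shoelace formula. First the cross-terms c_i = x_i·y_{i+1} − x_{i+1}·y_i:
  -56, -35, 60  ⇒  2A = -31, A = -15.5.
Then Σ (y_i + y_{i+1})·c_i = 496, so ȳ = 496 / (6·(-15.5)) = -16/3.

-16/3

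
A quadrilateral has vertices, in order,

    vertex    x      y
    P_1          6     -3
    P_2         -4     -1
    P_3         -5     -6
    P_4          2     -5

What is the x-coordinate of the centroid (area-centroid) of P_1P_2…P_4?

-21/31

Apply the shoelace formula. First the cross-terms c_i = x_i·y_{i+1} − x_{i+1}·y_i:
  -18, 19, 37, 24  ⇒  2A = 62, A = 31.
Then Σ (x_i + x_{i+1})·c_i = -126, so x̄ = -126 / (6·31) = -21/31.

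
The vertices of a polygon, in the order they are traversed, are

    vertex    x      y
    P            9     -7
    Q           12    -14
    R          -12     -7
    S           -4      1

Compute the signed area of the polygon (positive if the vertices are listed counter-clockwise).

Σ = (-42) + (-252) + (-40) + (19) = -315
Signed area = Σ/2 = -157.5 (negative ⇒ clockwise traversal).

-157.5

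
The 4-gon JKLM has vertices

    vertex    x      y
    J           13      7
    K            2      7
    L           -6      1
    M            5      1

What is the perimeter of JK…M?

42

|JK| = √((-11)² + (0)²) = √121 = 11
|KL| = √((-8)² + (-6)²) = √100 = 10
|LM| = √((11)² + (0)²) = √121 = 11
|MJ| = √((8)² + (6)²) = √100 = 10
Perimeter = 11 + 10 + 11 + 10 = 42.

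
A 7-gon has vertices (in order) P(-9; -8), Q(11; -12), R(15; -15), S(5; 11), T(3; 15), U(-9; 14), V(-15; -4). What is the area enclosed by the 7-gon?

Apply the shoelace formula: 2A = Σ (x_i·y_{i+1} − x_{i+1}·y_i), indices taken mod 7.
Σ = (196) + (15) + (240) + (42) + (177) + (246) + (84) = 1000
Area = |Σ|/2 = 500.

500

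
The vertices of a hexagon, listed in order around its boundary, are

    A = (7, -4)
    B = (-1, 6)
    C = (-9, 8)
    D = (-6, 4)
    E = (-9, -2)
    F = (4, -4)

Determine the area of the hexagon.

Apply the shoelace (surveyor's) formula: 2A = Σ (x_i·y_{i+1} − x_{i+1}·y_i), indices taken mod 6.
Σ = (38) + (46) + (12) + (48) + (44) + (12) = 200
Area = |Σ|/2 = 100.

100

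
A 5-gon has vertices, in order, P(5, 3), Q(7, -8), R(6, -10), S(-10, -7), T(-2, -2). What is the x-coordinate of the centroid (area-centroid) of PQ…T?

Apply the shoelace formula. First the cross-terms c_i = x_i·y_{i+1} − x_{i+1}·y_i:
  -61, -22, -142, 6, 4  ⇒  2A = -215, A = -107.5.
Then Σ (x_i + x_{i+1})·c_i = -510, so x̄ = -510 / (6·(-107.5)) = 34/43.

34/43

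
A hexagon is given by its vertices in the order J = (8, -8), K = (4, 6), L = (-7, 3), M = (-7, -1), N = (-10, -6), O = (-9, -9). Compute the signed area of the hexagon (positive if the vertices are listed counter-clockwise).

Apply the shoelace (surveyor's) formula: 2A = Σ (x_i·y_{i+1} − x_{i+1}·y_i), indices taken mod 6.
Cross-terms: 80, 54, 28, 32, 36, 144  ⇒  Σ = 374
Signed area = Σ/2 = 187 (positive ⇒ counter-clockwise traversal).

187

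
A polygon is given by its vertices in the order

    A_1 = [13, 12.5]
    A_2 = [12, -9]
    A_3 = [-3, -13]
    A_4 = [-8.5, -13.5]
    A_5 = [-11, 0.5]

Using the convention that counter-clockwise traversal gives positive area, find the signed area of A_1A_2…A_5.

-408.375

Apply the shoelace (surveyor's) formula: 2A = Σ (x_i·y_{i+1} − x_{i+1}·y_i), indices taken mod 5.
A_1→A_2: (13)(-9) − (12)(12.5) = -267
A_2→A_3: (12)(-13) − (-3)(-9) = -183
A_3→A_4: (-3)(-13.5) − (-8.5)(-13) = -70
A_4→A_5: (-8.5)(0.5) − (-11)(-13.5) = -152.75
A_5→A_1: (-11)(12.5) − (13)(0.5) = -144
Σ = -816.75
Signed area = Σ/2 = -408.375 (negative ⇒ clockwise traversal).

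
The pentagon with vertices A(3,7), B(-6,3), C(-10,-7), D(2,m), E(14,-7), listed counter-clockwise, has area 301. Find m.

Write out the shoelace sum; only the two edges meeting at D involve m:
2·Area = [((-10)·m − 2·(-7)) + (2·(-7) − 14·m)] + 242
       = -24·m + 242 = 602
⇒ m = -15.

-15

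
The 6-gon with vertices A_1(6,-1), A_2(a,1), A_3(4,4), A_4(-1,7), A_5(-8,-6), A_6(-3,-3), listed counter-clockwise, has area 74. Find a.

5

The doubled signed area Σ (x_i y_{i+1} − x_{i+1} y_i) is linear in a.
With a=0 it equals 123; the coefficient of a is 5 (from the two edges through A_2).
So 5·a + 123 = 2·74 = 148 ⇒ a = 5.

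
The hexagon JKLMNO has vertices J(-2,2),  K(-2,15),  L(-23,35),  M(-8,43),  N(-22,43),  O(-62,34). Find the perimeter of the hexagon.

182

|JK| = √((0)² + (13)²) = √169 = 13
|KL| = √((-21)² + (20)²) = √841 = 29
|LM| = √((15)² + (8)²) = √289 = 17
|MN| = √((-14)² + (0)²) = √196 = 14
|NO| = √((-40)² + (-9)²) = √1681 = 41
|OJ| = √((60)² + (-32)²) = √4624 = 68
Perimeter = 13 + 29 + 17 + 14 + 41 + 68 = 182.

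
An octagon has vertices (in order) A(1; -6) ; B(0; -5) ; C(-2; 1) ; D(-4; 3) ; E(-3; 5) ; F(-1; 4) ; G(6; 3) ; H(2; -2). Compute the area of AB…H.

45

Apply the shoelace formula: 2A = Σ (x_i·y_{i+1} − x_{i+1}·y_i), indices taken mod 8.
Σ = (-5) + (-10) + (-2) + (-11) + (-7) + (-27) + (-18) + (-10) = -90
Area = |Σ|/2 = 45.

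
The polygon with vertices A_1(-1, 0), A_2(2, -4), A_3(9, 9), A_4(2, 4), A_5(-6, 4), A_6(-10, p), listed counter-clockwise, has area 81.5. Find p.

-3

Write out the shoelace sum; only the two edges meeting at A_6 involve p:
2·Area = [((-6)·p − (-10)·4) + ((-10)·0 − (-1)·p)] + 108
       = -5·p + 148 = 163
⇒ p = -3.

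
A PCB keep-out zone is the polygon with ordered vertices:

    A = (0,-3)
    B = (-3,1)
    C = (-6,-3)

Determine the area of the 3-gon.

12

Apply the shoelace formula: 2A = Σ (x_i·y_{i+1} − x_{i+1}·y_i), indices taken mod 3.
Cross-terms: -9, 15, 18  ⇒  Σ = 24
Area = |Σ|/2 = 12.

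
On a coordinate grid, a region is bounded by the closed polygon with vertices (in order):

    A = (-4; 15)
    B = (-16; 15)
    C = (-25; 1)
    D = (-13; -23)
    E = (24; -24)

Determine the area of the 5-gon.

Σ = (180) + (359) + (588) + (864) + (264) = 2255
Area = |Σ|/2 = 1127.5.

1127.5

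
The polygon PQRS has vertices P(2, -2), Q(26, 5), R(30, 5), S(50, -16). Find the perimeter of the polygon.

|PQ| = √((24)² + (7)²) = √625 = 25
|QR| = √((4)² + (0)²) = √16 = 4
|RS| = √((20)² + (-21)²) = √841 = 29
|SP| = √((-48)² + (14)²) = √2500 = 50
Perimeter = 25 + 4 + 29 + 50 = 108.

108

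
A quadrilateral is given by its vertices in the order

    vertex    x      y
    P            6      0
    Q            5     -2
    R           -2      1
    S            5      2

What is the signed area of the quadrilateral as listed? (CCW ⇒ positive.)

-16

Σ = (-12) + (1) + (-9) + (-12) = -32
Signed area = Σ/2 = -16 (negative ⇒ clockwise traversal).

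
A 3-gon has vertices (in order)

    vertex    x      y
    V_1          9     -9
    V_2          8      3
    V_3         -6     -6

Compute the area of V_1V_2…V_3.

88.5

Apply the surveyor's formula: 2A = Σ (x_i·y_{i+1} − x_{i+1}·y_i), indices taken mod 3.
Σ = (99) + (-30) + (108) = 177
Area = |Σ|/2 = 88.5.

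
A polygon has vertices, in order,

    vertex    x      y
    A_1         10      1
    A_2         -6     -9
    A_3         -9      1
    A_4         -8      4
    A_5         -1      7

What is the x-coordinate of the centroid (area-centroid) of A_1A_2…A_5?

Apply the shoelace (surveyor's) formula. First the cross-terms c_i = x_i·y_{i+1} − x_{i+1}·y_i:
  -84, -87, -28, -52, -71  ⇒  2A = -322, A = -161.
Then Σ (x_i + x_{i+1})·c_i = 1274, so x̄ = 1274 / (6·(-161)) = -91/69.

-91/69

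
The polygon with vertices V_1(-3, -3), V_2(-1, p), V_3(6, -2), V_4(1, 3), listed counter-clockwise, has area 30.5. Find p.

Write out the shoelace sum; only the two edges meeting at V_2 involve p:
2·Area = [((-3)·p − (-1)·(-3)) + ((-1)·(-2) − 6·p)] + 26
       = -9·p + 25 = 61
⇒ p = -4.

-4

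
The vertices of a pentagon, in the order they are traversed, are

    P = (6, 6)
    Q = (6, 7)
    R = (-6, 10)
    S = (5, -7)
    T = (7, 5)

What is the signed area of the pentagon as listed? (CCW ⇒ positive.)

93

Apply the surveyor's formula: 2A = Σ (x_i·y_{i+1} − x_{i+1}·y_i), indices taken mod 5.
Σ = (6) + (102) + (-8) + (74) + (12) = 186
Signed area = Σ/2 = 93 (positive ⇒ counter-clockwise traversal).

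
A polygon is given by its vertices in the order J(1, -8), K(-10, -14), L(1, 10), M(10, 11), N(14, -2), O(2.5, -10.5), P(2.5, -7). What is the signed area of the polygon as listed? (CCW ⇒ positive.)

Apply Gauss's area formula: 2A = Σ (x_i·y_{i+1} − x_{i+1}·y_i), indices taken mod 7.
Σ = (-94) + (-86) + (-89) + (-174) + (-142) + (8.75) + (-13) = -589.25
Signed area = Σ/2 = -294.625 (negative ⇒ clockwise traversal).

-294.625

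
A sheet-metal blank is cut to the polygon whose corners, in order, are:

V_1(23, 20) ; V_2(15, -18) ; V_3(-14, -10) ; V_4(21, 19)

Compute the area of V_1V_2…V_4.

V_1→V_2: (23)(-18) − (15)(20) = -714
V_2→V_3: (15)(-10) − (-14)(-18) = -402
V_3→V_4: (-14)(19) − (21)(-10) = -56
V_4→V_1: (21)(20) − (23)(19) = -17
Σ = -1189
Area = |Σ|/2 = 594.5.

594.5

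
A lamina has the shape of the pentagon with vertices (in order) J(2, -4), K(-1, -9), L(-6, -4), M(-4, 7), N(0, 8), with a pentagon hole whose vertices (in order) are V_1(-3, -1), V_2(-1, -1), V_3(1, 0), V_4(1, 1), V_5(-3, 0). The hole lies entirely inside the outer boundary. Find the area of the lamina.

Outer boundary:
J→K: (2)(-9) − (-1)(-4) = -22
K→L: (-1)(-4) − (-6)(-9) = -50
L→M: (-6)(7) − (-4)(-4) = -58
M→N: (-4)(8) − (0)(7) = -32
N→J: (0)(-4) − (2)(8) = -16
Σ = -178
Area = |Σ|/2 = 89.
Hole:
Apply Gauss's area formula: 2A = Σ (x_i·y_{i+1} − x_{i+1}·y_i), indices taken mod 5.
Σ = (2) + (1) + (1) + (3) + (3) = 10
Area = |Σ|/2 = 5.
Net area = 89 − 5 = 84.

84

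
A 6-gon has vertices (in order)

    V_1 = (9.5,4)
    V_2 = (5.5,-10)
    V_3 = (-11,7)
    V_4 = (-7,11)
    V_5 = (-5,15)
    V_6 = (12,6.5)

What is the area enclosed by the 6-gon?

268.375

Apply Gauss's area formula: 2A = Σ (x_i·y_{i+1} − x_{i+1}·y_i), indices taken mod 6.
Σ = (-117) + (-71.5) + (-72) + (-50) + (-212.5) + (-13.75) = -536.75
Area = |Σ|/2 = 268.375.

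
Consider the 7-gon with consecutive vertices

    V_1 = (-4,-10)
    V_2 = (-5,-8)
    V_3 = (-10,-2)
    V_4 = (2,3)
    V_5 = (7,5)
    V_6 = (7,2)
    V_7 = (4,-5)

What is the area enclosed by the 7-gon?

Σ = (-18) + (-70) + (-26) + (-11) + (-21) + (-43) + (-60) = -249
Area = |Σ|/2 = 124.5.

124.5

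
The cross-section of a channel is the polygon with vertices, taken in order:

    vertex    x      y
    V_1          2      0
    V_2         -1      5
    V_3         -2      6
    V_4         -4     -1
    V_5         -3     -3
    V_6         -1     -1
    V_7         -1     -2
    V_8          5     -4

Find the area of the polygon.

Apply the shoelace (surveyor's) formula: 2A = Σ (x_i·y_{i+1} − x_{i+1}·y_i), indices taken mod 8.
Cross-terms: 10, 4, 26, 9, 0, 1, 14, 8  ⇒  Σ = 72
Area = |Σ|/2 = 36.

36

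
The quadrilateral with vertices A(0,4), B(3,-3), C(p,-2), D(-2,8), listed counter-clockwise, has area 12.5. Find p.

5

Write out the shoelace sum; only the two edges meeting at C involve p:
2·Area = [(3·(-2) − p·(-3)) + (p·8 − (-2)·(-2))] + -20
       = 11·p + -30 = 25
⇒ p = 5.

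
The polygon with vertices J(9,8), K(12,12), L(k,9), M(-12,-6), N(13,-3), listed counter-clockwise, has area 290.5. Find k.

Write out the shoelace sum; only the two edges meeting at L involve k:
2·Area = [(12·9 − k·12) + (k·(-6) − (-12)·9)] + 257
       = -18·k + 473 = 581
⇒ k = -6.

-6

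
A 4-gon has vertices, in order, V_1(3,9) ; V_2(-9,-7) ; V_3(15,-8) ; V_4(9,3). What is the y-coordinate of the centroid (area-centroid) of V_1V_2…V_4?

Apply Gauss's area formula. First the cross-terms c_i = x_i·y_{i+1} − x_{i+1}·y_i:
  60, 177, 117, 72  ⇒  2A = 426, A = 213.
Then Σ (y_i + y_{i+1})·c_i = -2256, so ȳ = -2256 / (6·213) = -376/213.

-376/213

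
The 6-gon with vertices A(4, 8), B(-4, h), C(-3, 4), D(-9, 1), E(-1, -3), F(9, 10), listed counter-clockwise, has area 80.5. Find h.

The doubled signed area Σ (x_i y_{i+1} − x_{i+1} y_i) is linear in h.
With h=0 it equals 126; the coefficient of h is 7 (from the two edges through B).
So 7·h + 126 = 2·80.5 = 161 ⇒ h = 5.

5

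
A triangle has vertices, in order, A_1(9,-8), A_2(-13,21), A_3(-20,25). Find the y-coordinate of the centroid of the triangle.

Apply the surveyor's formula. First the cross-terms c_i = x_i·y_{i+1} − x_{i+1}·y_i:
  85, 95, -65  ⇒  2A = 115, A = 57.5.
Then Σ (y_i + y_{i+1})·c_i = 4370, so ȳ = 4370 / (6·57.5) = 38/3.

38/3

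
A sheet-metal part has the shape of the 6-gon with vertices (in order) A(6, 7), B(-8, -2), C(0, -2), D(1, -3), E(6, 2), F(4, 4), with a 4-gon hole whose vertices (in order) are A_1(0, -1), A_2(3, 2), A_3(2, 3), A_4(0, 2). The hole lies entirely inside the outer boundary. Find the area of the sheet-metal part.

Outer boundary:
Apply the surveyor's formula: 2A = Σ (x_i·y_{i+1} − x_{i+1}·y_i), indices taken mod 6.
Cross-terms: 44, 16, 2, 20, 16, 4  ⇒  Σ = 102
Area = |Σ|/2 = 51.
Hole:
A_1→A_2: (0)(2) − (3)(-1) = 3
A_2→A_3: (3)(3) − (2)(2) = 5
A_3→A_4: (2)(2) − (0)(3) = 4
A_4→A_1: (0)(-1) − (0)(2) = 0
Σ = 12
Area = |Σ|/2 = 6.
Net area = 51 − 6 = 45.

45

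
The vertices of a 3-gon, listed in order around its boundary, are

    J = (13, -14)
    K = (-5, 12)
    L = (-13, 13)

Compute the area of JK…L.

J→K: (13)(12) − (-5)(-14) = 86
K→L: (-5)(13) − (-13)(12) = 91
L→J: (-13)(-14) − (13)(13) = 13
Σ = 190
Area = |Σ|/2 = 95.

95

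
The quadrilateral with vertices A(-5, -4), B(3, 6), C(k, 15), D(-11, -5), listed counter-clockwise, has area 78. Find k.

5

Write out the shoelace sum; only the two edges meeting at C involve k:
2·Area = [(3·15 − k·6) + (k·(-5) − (-11)·15)] + 1
       = -11·k + 211 = 156
⇒ k = 5.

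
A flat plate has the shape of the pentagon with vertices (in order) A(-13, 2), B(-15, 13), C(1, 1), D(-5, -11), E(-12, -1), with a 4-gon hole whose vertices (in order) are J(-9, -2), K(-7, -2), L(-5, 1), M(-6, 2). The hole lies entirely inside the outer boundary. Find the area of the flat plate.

162

Outer boundary:
Cross-terms: -139, -28, -6, -127, -37  ⇒  Σ = -337
Area = |Σ|/2 = 168.5.
Hole:
J→K: (-9)(-2) − (-7)(-2) = 4
K→L: (-7)(1) − (-5)(-2) = -17
L→M: (-5)(2) − (-6)(1) = -4
M→J: (-6)(-2) − (-9)(2) = 30
Σ = 13
Area = |Σ|/2 = 6.5.
Net area = 168.5 − 6.5 = 162.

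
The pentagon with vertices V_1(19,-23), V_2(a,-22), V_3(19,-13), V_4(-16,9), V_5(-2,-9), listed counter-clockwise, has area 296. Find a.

The doubled signed area Σ (x_i y_{i+1} − x_{i+1} y_i) is linear in a.
With a=0 it equals 342; the coefficient of a is 10 (from the two edges through V_2).
So 10·a + 342 = 2·296 = 592 ⇒ a = 25.

25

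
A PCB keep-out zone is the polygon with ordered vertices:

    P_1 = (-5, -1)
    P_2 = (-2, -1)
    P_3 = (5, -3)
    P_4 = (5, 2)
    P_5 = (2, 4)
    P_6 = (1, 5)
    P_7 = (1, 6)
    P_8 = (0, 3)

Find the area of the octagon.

40

Apply Gauss's area formula: 2A = Σ (x_i·y_{i+1} − x_{i+1}·y_i), indices taken mod 8.
Cross-terms: 3, 11, 25, 16, 6, 1, 3, 15  ⇒  Σ = 80
Area = |Σ|/2 = 40.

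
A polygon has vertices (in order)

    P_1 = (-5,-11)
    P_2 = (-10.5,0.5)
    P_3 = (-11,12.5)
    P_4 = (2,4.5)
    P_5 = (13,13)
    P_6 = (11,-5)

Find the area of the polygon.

352.375

Apply the surveyor's formula: 2A = Σ (x_i·y_{i+1} − x_{i+1}·y_i), indices taken mod 6.
Cross-terms: -118, -125.75, -74.5, -32.5, -208, -146  ⇒  Σ = -704.75
Area = |Σ|/2 = 352.375.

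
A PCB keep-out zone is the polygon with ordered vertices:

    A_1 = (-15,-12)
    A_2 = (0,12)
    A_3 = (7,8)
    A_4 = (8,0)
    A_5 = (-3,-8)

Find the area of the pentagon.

238

Apply the shoelace (surveyor's) formula: 2A = Σ (x_i·y_{i+1} − x_{i+1}·y_i), indices taken mod 5.
Σ = (-180) + (-84) + (-64) + (-64) + (-84) = -476
Area = |Σ|/2 = 238.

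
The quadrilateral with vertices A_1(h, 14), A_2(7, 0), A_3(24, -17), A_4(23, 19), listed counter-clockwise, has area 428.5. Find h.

5

The doubled signed area Σ (x_i y_{i+1} − x_{i+1} y_i) is linear in h.
With h=0 it equals 952; the coefficient of h is -19 (from the two edges through A_1).
So -19·h + 952 = 2·428.5 = 857 ⇒ h = 5.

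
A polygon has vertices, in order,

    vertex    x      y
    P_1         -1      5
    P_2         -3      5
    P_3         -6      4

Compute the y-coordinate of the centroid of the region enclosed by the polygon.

14/3

Apply the surveyor's formula. First the cross-terms c_i = x_i·y_{i+1} − x_{i+1}·y_i:
  10, 18, -26  ⇒  2A = 2, A = 1.
Then Σ (y_i + y_{i+1})·c_i = 28, so ȳ = 28 / (6·1) = 14/3.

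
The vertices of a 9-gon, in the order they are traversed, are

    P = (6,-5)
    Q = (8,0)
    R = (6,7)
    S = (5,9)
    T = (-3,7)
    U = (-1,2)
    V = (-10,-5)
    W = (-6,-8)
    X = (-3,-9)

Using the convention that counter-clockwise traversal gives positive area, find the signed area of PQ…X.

176

Apply Gauss's area formula: 2A = Σ (x_i·y_{i+1} − x_{i+1}·y_i), indices taken mod 9.
P→Q: (6)(0) − (8)(-5) = 40
Q→R: (8)(7) − (6)(0) = 56
R→S: (6)(9) − (5)(7) = 19
S→T: (5)(7) − (-3)(9) = 62
T→U: (-3)(2) − (-1)(7) = 1
U→V: (-1)(-5) − (-10)(2) = 25
V→W: (-10)(-8) − (-6)(-5) = 50
W→X: (-6)(-9) − (-3)(-8) = 30
X→P: (-3)(-5) − (6)(-9) = 69
Σ = 352
Signed area = Σ/2 = 176 (positive ⇒ counter-clockwise traversal).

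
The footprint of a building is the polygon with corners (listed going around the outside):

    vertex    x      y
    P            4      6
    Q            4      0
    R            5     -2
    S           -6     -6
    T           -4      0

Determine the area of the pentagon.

61

Cross-terms: -24, -8, -42, -24, -24  ⇒  Σ = -122
Area = |Σ|/2 = 61.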